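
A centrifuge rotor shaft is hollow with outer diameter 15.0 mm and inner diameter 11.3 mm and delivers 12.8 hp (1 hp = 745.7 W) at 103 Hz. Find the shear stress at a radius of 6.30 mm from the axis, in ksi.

ω = 2π·103 = 647.2 rad/s, so T = P/ω = 12.8×745.7 / 647.2 = 14.75 N·m.
J = π(d_o⁴ − d_i⁴)/32 = π(0.0150⁴ − 0.0113⁴)/32 = 3.369×10^-9 m⁴.
Shear stress varies linearly with radius: τ = T·r/J = 14.75 × 0.00630 / 3.369×10^-9 = 2.758×10^7 Pa.

4.00 ksi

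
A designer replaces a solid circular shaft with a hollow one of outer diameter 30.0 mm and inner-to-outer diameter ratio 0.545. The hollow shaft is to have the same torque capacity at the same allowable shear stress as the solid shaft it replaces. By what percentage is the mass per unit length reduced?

Equal τ_max and T ⇒ the solid shaft needs d_s³ = d_o³(1−k⁴), so d_s = 30.0·(1−0.545⁴)^(1/3) = 29.09 mm.
Area ratio A_h/A_s = d_o²(1−k²)/d_s² = (1−k²)/(1−k⁴)^(2/3) = 0.7476.
Mass saving = 1 − 0.7476 = 25.2 %.

25.2 %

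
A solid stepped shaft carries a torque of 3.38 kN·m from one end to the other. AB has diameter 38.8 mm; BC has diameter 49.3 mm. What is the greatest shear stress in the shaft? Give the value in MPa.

295 MPa

Under the same torque, τ_max = 16T/(πd³) is largest where d is smallest — segment AB (d = 38.8 mm).
τ_max = 16·3380/(π·(0.0388)³) = 2.947×10^8 Pa.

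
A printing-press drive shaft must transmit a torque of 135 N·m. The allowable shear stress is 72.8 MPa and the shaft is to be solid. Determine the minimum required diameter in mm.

For a solid shaft τ_max = 16T/(πd³), so d = (16T/(π τ_allow))^(1/3) = (16·135.0/(π·7.28×10^7))^(1/3) = 0.02114 m.

21.1 mm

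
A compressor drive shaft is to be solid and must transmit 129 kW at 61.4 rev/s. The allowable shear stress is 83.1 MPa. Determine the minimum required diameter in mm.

ω = 2π·61.4 = 385.8 rad/s, so T = P/ω = 129×10³ / 385.8 = 334.4 N·m.
For a solid shaft τ_max = 16T/(πd³), so d = (16T/(π τ_allow))^(1/3) = (16·334.4/(π·8.31×10^7))^(1/3) = 0.02737 m.

27.4 mm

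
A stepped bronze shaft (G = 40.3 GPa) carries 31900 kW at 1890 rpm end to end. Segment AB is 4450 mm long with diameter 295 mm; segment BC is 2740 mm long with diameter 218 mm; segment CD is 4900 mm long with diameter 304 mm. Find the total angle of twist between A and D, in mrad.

96.7 mrad

ω = 2π·1890/60 = 197.9 rad/s, so T = P/ω = 31900×10³ / 197.9 = 161200 N·m.
J_AB = π(0.295)⁴/32 = 7.44×10^-4 m⁴; J_BC = π(0.218)⁴/32 = 2.22×10^-4 m⁴; J_CD = π(0.304)⁴/32 = 8.38×10^-4 m⁴.
θ = (T/G)·Σ L_i/J_i = (161200/40.3×10⁹)·(4.45/7.44×10^-4 + 2.74/2.22×10^-4 + 4.90/8.38×10^-4) = 0.09673 rad.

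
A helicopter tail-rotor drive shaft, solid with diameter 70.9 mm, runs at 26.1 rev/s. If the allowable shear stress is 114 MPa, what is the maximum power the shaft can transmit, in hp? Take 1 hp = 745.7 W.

J = πd⁴/32 = π(0.0709)⁴/32 = 2.481×10^-6 m⁴.
T_max = τ_allow·J/r = 1.14×10^8 × 2.481×10^-6 / 0.0355 = 7978 N·m.
ω = 2π·26.1 = 164.0 rad/s, so P_max = T_max·ω = 1.308×10^6 W.

1750 hp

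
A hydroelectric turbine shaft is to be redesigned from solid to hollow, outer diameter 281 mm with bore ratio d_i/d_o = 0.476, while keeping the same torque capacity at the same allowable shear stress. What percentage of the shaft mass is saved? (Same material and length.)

19.9 %

Equal τ_max and T ⇒ the solid shaft needs d_s³ = d_o³(1−k⁴), so d_s = 281·(1−0.476⁴)^(1/3) = 276.1 mm.
Area ratio A_h/A_s = d_o²(1−k²)/d_s² = (1−k²)/(1−k⁴)^(2/3) = 0.8011.
Mass saving = 1 − 0.8011 = 19.9 %.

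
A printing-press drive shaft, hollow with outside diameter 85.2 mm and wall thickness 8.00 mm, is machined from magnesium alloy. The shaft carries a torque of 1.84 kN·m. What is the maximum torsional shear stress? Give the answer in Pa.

J = π(d_o⁴ − d_i⁴)/32 = π(0.0852⁴ − 0.0692⁴)/32 = 2.922×10^-6 m⁴.
τ_max = T·r/J = 1840 × 0.0426 / 2.922×10^-6 = 2.683×10^7 Pa.

2.68e7 Pa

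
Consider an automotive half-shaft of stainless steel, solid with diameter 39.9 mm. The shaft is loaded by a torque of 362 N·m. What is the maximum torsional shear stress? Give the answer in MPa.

29.0 MPa

J = πd⁴/32 = π(0.0399)⁴/32 = 2.488×10^-7 m⁴.
τ_max = T·r/J = 362.0 × 0.0199 / 2.488×10^-7 = 2.902×10^7 Pa.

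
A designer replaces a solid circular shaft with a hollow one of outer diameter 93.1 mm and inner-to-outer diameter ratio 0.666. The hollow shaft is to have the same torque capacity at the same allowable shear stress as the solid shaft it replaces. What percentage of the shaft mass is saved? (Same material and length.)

Equal τ_max and T ⇒ the solid shaft needs d_s³ = d_o³(1−k⁴), so d_s = 93.1·(1−0.666⁴)^(1/3) = 86.54 mm.
Area ratio A_h/A_s = d_o²(1−k²)/d_s² = (1−k²)/(1−k⁴)^(2/3) = 0.6439.
Mass saving = 1 − 0.6439 = 35.6 %.

35.6 %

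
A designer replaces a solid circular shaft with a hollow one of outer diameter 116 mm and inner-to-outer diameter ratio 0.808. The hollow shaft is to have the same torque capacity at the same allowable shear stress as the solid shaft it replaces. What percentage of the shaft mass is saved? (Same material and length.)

49.7 %

Equal τ_max and T ⇒ the solid shaft needs d_s³ = d_o³(1−k⁴), so d_s = 116·(1−0.808⁴)^(1/3) = 96.39 mm.
Area ratio A_h/A_s = d_o²(1−k²)/d_s² = (1−k²)/(1−k⁴)^(2/3) = 0.5027.
Mass saving = 1 − 0.5027 = 49.7 %.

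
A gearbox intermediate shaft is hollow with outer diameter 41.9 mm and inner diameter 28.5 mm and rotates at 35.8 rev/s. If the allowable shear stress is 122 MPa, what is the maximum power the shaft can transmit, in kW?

312 kW

J = π(d_o⁴ − d_i⁴)/32 = π(0.0419⁴ − 0.0285⁴)/32 = 2.378×10^-7 m⁴.
T_max = τ_allow·J/r = 1.22×10^8 × 2.378×10^-7 / 0.0209 = 1385 N·m.
ω = 2π·35.8 = 224.9 rad/s, so P_max = T_max·ω = 3.115×10^5 W.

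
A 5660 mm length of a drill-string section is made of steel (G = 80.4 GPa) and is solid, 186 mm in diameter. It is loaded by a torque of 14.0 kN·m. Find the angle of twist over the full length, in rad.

J = πd⁴/32 = π(0.186)⁴/32 = 1.175×10^-4 m⁴.
θ = T·L/(G·J) = 14000 × 5.66 / (80.4×10⁹ × 1.175×10^-4) = 8.388×10^-3 rad.

0.00839 rad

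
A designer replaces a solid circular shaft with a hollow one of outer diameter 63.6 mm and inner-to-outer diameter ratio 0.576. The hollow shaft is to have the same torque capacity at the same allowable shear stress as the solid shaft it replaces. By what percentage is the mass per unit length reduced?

27.8 %

Equal τ_max and T ⇒ the solid shaft needs d_s³ = d_o³(1−k⁴), so d_s = 63.6·(1−0.576⁴)^(1/3) = 61.18 mm.
Area ratio A_h/A_s = d_o²(1−k²)/d_s² = (1−k²)/(1−k⁴)^(2/3) = 0.7222.
Mass saving = 1 − 0.7222 = 27.8 %.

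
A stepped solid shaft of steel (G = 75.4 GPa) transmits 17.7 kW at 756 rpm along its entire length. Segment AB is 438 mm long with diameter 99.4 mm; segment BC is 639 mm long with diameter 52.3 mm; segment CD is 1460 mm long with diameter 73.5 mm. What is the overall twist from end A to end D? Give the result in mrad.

ω = 2π·756/60 = 79.17 rad/s, so T = P/ω = 17.7×10³ / 79.17 = 223.6 N·m.
J_AB = π(0.0994)⁴/32 = 9.58×10^-6 m⁴; J_BC = π(0.0523)⁴/32 = 7.35×10^-7 m⁴; J_CD = π(0.0735)⁴/32 = 2.87×10^-6 m⁴.
θ = (T/G)·Σ L_i/J_i = (223.6/75.4×10⁹)·(0.438/9.58×10^-6 + 0.639/7.35×10^-7 + 1.46/2.87×10^-6) = 4.226×10^-3 rad.

4.23 mrad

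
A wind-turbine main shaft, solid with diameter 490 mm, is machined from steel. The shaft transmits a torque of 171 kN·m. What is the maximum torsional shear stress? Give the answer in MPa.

7.40 MPa

J = πd⁴/32 = π(0.490)⁴/32 = 5.660×10^-3 m⁴.
τ_max = T·r/J = 171000 × 0.245 / 5.660×10^-3 = 7.402×10^6 Pa.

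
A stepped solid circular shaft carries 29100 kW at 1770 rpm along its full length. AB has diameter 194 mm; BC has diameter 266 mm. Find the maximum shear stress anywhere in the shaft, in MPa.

ω = 2π·1770/60 = 185.4 rad/s, so T = P/ω = 29100×10³ / 185.4 = 157000 N·m.
Under the same torque, τ_max = 16T/(πd³) is largest where d is smallest — segment AB (d = 194 mm).
τ_max = 16·157000/(π·(0.194)³) = 1.095×10^8 Pa.

110 MPa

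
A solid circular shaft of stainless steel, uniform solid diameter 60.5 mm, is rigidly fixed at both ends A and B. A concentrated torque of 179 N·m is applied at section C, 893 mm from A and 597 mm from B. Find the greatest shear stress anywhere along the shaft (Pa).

2.47e6 Pa

With uniform GJ and both ends fixed, compatibility θ_AC = θ_CB gives T_A·a = T_B·b, together with T_A + T_B = T₀.
T_A = T₀·b/(a+b) = 179.0·597/1490 = 71.72 N·m; T_B = 107.3 N·m.
τ in each portion: τ_AC = 1.65×10^6 Pa, τ_CB = 2.47×10^6 Pa; maximum is in CB.
τ_max = T_CB·r/J = 107.3·0.0302/1.32×10^-6 = 2.467×10^6 Pa.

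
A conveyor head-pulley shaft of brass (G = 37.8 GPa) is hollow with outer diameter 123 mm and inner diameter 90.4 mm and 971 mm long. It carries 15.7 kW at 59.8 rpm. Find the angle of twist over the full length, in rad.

0.00405 rad

ω = 2π·59.8/60 = 6.262 rad/s, so T = P/ω = 15.7×10³ / 6.262 = 2507 N·m.
J = π(d_o⁴ − d_i⁴)/32 = π(0.123⁴ − 0.0904⁴)/32 = 1.591×10^-5 m⁴.
θ = T·L/(G·J) = 2507 × 0.971 / (37.8×10⁹ × 1.591×10^-5) = 4.047×10^-3 rad.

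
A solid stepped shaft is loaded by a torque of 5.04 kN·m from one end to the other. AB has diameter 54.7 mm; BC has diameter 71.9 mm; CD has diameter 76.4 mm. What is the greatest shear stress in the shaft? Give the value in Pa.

Under the same torque, τ_max = 16T/(πd³) is largest where d is smallest — segment AB (d = 54.7 mm).
τ_max = 16·5040/(π·(0.0547)³) = 1.568×10^8 Pa.

1.57e8 Pa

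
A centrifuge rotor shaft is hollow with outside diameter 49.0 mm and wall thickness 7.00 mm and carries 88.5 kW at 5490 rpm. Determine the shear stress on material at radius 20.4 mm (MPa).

ω = 2π·5490/60 = 574.9 rad/s, so T = P/ω = 88.5×10³ / 574.9 = 153.9 N·m.
J = π(d_o⁴ − d_i⁴)/32 = π(0.0490⁴ − 0.0350⁴)/32 = 4.186×10^-7 m⁴.
Shear stress varies linearly with radius: τ = T·r/J = 153.9 × 0.0204 / 4.186×10^-7 = 7.501×10^6 Pa.

7.50 MPa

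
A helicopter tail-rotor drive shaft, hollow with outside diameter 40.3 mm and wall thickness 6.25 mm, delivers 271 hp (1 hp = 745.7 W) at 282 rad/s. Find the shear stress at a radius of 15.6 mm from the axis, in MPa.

ω = 282 rad/s, so T = P/ω = 271×745.7 / 282.0 = 716.6 N·m.
J = π(d_o⁴ − d_i⁴)/32 = π(0.0403⁴ − 0.0278⁴)/32 = 2.003×10^-7 m⁴.
Shear stress varies linearly with radius: τ = T·r/J = 716.6 × 0.0156 / 2.003×10^-7 = 5.581×10^7 Pa.

55.8 MPa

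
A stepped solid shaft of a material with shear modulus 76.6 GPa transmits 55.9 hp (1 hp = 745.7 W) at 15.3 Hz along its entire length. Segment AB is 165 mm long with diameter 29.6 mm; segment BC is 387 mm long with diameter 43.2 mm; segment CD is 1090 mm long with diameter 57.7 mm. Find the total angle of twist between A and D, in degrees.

1.40°

ω = 2π·15.3 = 96.13 rad/s, so T = P/ω = 55.9×745.7 / 96.13 = 433.6 N·m.
J_AB = π(0.0296)⁴/32 = 7.54×10^-8 m⁴; J_BC = π(0.0432)⁴/32 = 3.42×10^-7 m⁴; J_CD = π(0.0577)⁴/32 = 1.09×10^-6 m⁴.
θ = (T/G)·Σ L_i/J_i = (433.6/76.6×10⁹)·(0.165/7.54×10^-8 + 0.387/3.42×10^-7 + 1.09/1.09×10^-6) = 0.02447 rad.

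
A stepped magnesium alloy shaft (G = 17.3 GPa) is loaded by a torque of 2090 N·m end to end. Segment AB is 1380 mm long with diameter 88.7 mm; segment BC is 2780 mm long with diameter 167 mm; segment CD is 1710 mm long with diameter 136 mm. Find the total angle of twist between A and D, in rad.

0.0380 rad

J_AB = π(0.0887)⁴/32 = 6.08×10^-6 m⁴; J_BC = π(0.167)⁴/32 = 7.64×10^-5 m⁴; J_CD = π(0.136)⁴/32 = 3.36×10^-5 m⁴.
θ = (T/G)·Σ L_i/J_i = (2090/17.3×10⁹)·(1.38/6.08×10^-6 + 2.78/7.64×10^-5 + 1.71/3.36×10^-5) = 0.03798 rad.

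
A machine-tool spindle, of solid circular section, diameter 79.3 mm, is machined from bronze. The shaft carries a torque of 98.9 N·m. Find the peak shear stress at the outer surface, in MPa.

J = πd⁴/32 = π(0.0793)⁴/32 = 3.882×10^-6 m⁴.
τ_max = T·r/J = 98.90 × 0.0396 / 3.882×10^-6 = 1.010×10^6 Pa.

1.01 MPa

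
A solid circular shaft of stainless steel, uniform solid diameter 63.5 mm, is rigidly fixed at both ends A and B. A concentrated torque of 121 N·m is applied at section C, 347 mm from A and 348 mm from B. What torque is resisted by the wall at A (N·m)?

With uniform GJ and both ends fixed, compatibility θ_AC = θ_CB gives T_A·a = T_B·b, together with T_A + T_B = T₀.
T_A = T₀·b/(a+b) = 121.0·348/695.0 = 60.59 N·m; T_B = 60.41 N·m.

60.6 N·m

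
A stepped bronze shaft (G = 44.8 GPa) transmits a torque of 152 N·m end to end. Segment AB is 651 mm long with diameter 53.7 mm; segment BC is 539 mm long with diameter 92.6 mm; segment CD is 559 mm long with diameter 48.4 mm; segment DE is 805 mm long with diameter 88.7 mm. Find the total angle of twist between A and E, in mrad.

6.93 mrad

J_AB = π(0.0537)⁴/32 = 8.16×10^-7 m⁴; J_BC = π(0.0926)⁴/32 = 7.22×10^-6 m⁴; J_CD = π(0.0484)⁴/32 = 5.39×10^-7 m⁴; J_DE = π(0.0887)⁴/32 = 6.08×10^-6 m⁴.
θ = (T/G)·Σ L_i/J_i = (152.0/44.8×10⁹)·(0.651/8.16×10^-7 + 0.539/7.22×10^-6 + 0.559/5.39×10^-7 + 0.805/6.08×10^-6) = 6.929×10^-3 rad.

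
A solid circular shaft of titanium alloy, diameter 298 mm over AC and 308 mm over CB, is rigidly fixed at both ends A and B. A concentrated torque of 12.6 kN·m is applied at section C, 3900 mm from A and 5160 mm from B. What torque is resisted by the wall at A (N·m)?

6770 N·m

Compatibility: T_A·a/J_AC = T_B·b/J_CB with T_A + T_B = T₀.
J_AC = 7.74×10^-4 m⁴, J_CB = 8.83×10^-4 m⁴, so T_A = T₀·(J_AC/a)/((J_AC/a)+(J_CB/b)) = 6765 N·m, T_B = 5835 N·m.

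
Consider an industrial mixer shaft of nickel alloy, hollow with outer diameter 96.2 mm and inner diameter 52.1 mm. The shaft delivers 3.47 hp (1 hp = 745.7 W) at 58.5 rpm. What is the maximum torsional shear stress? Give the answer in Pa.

2.64e6 Pa

ω = 2π·58.5/60 = 6.126 rad/s, so T = P/ω = 3.47×745.7 / 6.126 = 422.4 N·m.
J = π(d_o⁴ − d_i⁴)/32 = π(0.0962⁴ − 0.0521⁴)/32 = 7.685×10^-6 m⁴.
τ_max = T·r/J = 422.4 × 0.0481 / 7.685×10^-6 = 2.644×10^6 Pa.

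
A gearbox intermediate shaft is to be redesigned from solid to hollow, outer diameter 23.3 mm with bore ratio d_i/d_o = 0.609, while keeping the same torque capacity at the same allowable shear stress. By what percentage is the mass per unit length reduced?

Equal τ_max and T ⇒ the solid shaft needs d_s³ = d_o³(1−k⁴), so d_s = 23.3·(1−0.609⁴)^(1/3) = 22.18 mm.
Area ratio A_h/A_s = d_o²(1−k²)/d_s² = (1−k²)/(1−k⁴)^(2/3) = 0.6943.
Mass saving = 1 − 0.6943 = 30.6 %.

30.6 %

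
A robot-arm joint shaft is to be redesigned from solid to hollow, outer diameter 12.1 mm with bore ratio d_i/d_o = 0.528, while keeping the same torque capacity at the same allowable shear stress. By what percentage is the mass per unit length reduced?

23.9 %

Equal τ_max and T ⇒ the solid shaft needs d_s³ = d_o³(1−k⁴), so d_s = 12.1·(1−0.528⁴)^(1/3) = 11.78 mm.
Area ratio A_h/A_s = d_o²(1−k²)/d_s² = (1−k²)/(1−k⁴)^(2/3) = 0.7612.
Mass saving = 1 − 0.7612 = 23.9 %.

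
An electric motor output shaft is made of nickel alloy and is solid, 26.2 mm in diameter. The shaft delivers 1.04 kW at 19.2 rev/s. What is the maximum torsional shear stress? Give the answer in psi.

354 psi

ω = 2π·19.2 = 120.6 rad/s, so T = P/ω = 1.04×10³ / 120.6 = 8.621 N·m.
J = πd⁴/32 = π(0.0262)⁴/32 = 4.626×10^-8 m⁴.
τ_max = T·r/J = 8.621 × 0.0131 / 4.626×10^-8 = 2.441×10^6 Pa.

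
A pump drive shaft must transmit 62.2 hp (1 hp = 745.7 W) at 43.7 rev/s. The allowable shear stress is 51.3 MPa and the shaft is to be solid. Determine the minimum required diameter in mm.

ω = 2π·43.7 = 274.6 rad/s, so T = P/ω = 62.2×745.7 / 274.6 = 168.9 N·m.
For a solid shaft τ_max = 16T/(πd³), so d = (16T/(π τ_allow))^(1/3) = (16·168.9/(π·5.13×10^7))^(1/3) = 0.02560 m.

25.6 mm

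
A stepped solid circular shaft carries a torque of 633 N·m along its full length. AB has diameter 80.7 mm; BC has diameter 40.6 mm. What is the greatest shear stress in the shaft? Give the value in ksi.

Under the same torque, τ_max = 16T/(πd³) is largest where d is smallest — segment BC (d = 40.6 mm).
τ_max = 16·633.0/(π·(0.0406)³) = 4.817×10^7 Pa.

6.99 ksi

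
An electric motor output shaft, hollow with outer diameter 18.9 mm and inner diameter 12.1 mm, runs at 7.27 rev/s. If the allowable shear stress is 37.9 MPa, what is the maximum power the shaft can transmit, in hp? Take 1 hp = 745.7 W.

2.56 hp

J = π(d_o⁴ − d_i⁴)/32 = π(0.0189⁴ − 0.0121⁴)/32 = 1.042×10^-8 m⁴.
T_max = τ_allow·J/r = 3.79×10^7 × 1.042×10^-8 / 0.00945 = 41.80 N·m.
ω = 2π·7.27 = 45.68 rad/s, so P_max = T_max·ω = 1909 W.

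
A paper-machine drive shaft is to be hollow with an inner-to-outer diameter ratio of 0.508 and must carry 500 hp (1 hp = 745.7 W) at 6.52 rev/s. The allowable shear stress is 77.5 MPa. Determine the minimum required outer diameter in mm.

ω = 2π·6.52 = 40.97 rad/s, so T = P/ω = 500×745.7 / 40.97 = 9101 N·m.
For a hollow shaft with d_i/d_o = 0.508: τ_max = 16T/(π d_o³ (1−k⁴)), so d_o = [16T/(π τ_allow (1−k⁴))]^(1/3) = [16·9101/(π·7.75×10^7·0.9334)]^(1/3) = 0.08621 m.

86.2 mm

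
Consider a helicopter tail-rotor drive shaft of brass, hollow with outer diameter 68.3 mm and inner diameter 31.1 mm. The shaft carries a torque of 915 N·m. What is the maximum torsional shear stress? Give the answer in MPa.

15.3 MPa

J = π(d_o⁴ − d_i⁴)/32 = π(0.0683⁴ − 0.0311⁴)/32 = 2.045×10^-6 m⁴.
τ_max = T·r/J = 915.0 × 0.0341 / 2.045×10^-6 = 1.528×10^7 Pa.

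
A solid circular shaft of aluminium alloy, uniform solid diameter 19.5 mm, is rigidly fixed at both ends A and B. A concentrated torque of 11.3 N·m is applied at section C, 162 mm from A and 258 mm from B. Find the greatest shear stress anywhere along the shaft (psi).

With uniform GJ and both ends fixed, compatibility θ_AC = θ_CB gives T_A·a = T_B·b, together with T_A + T_B = T₀.
T_A = T₀·b/(a+b) = 11.30·258/420.0 = 6.941 N·m; T_B = 4.359 N·m.
τ in each portion: τ_AC = 4.77×10^6 Pa, τ_CB = 2.99×10^6 Pa; maximum is in AC.
τ_max = T_AC·r/J = 6.941·0.00975/1.42×10^-8 = 4.768×10^6 Pa.

692 psi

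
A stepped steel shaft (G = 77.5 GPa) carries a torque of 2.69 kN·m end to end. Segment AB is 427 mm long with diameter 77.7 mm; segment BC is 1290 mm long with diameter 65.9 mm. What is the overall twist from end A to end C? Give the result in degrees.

J_AB = π(0.0777)⁴/32 = 3.58×10^-6 m⁴; J_BC = π(0.0659)⁴/32 = 1.85×10^-6 m⁴.
θ = (T/G)·Σ L_i/J_i = (2690/77.5×10⁹)·(0.427/3.58×10^-6 + 1.29/1.85×10^-6) = 0.02832 rad.

1.62°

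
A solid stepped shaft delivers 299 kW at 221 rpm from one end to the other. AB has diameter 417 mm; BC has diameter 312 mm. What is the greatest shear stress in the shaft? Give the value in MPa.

ω = 2π·221/60 = 23.14 rad/s, so T = P/ω = 299×10³ / 23.14 = 12920 N·m.
Under the same torque, τ_max = 16T/(πd³) is largest where d is smallest — segment BC (d = 312 mm).
τ_max = 16·12920/(π·(0.312)³) = 2.166×10^6 Pa.

2.17 MPa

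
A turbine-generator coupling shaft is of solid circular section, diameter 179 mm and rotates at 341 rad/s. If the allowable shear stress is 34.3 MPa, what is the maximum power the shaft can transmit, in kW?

J = πd⁴/32 = π(0.179)⁴/32 = 1.008×10^-4 m⁴.
T_max = τ_allow·J/r = 3.43×10^7 × 1.008×10^-4 / 0.0895 = 38630 N·m.
ω = 341 rad/s, so P_max = T_max·ω = 1.317×10^7 W.

13200 kW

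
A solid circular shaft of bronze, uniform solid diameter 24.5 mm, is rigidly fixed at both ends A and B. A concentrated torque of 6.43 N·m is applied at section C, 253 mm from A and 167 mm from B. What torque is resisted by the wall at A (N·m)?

With uniform GJ and both ends fixed, compatibility θ_AC = θ_CB gives T_A·a = T_B·b, together with T_A + T_B = T₀.
T_A = T₀·b/(a+b) = 6.430·167/420.0 = 2.557 N·m; T_B = 3.873 N·m.

2.56 N·m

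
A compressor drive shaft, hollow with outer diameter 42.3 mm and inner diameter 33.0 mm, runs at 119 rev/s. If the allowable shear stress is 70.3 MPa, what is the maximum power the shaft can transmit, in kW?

492 kW

J = π(d_o⁴ − d_i⁴)/32 = π(0.0423⁴ − 0.0330⁴)/32 = 1.979×10^-7 m⁴.
T_max = τ_allow·J/r = 7.03×10^7 × 1.979×10^-7 / 0.0211 = 657.7 N·m.
ω = 2π·119 = 747.7 rad/s, so P_max = T_max·ω = 4.918×10^5 W.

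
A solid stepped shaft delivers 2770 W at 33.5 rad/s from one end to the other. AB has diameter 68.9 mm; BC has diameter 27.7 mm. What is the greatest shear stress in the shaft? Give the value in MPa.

ω = 33.5 rad/s, so T = P/ω = 2770 / 33.50 = 82.69 N·m.
Under the same torque, τ_max = 16T/(πd³) is largest where d is smallest — segment BC (d = 27.7 mm).
τ_max = 16·82.69/(π·(0.0277)³) = 1.981×10^7 Pa.

19.8 MPa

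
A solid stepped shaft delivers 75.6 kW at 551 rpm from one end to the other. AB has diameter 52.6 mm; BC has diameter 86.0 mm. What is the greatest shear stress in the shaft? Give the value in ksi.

6.65 ksi

ω = 2π·551/60 = 57.70 rad/s, so T = P/ω = 75.6×10³ / 57.70 = 1310 N·m.
Under the same torque, τ_max = 16T/(πd³) is largest where d is smallest — segment AB (d = 52.6 mm).
τ_max = 16·1310/(π·(0.0526)³) = 4.585×10^7 Pa.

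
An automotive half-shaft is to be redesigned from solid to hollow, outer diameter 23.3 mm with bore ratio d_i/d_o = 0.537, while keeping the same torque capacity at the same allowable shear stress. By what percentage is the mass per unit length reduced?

24.6 %

Equal τ_max and T ⇒ the solid shaft needs d_s³ = d_o³(1−k⁴), so d_s = 23.3·(1−0.537⁴)^(1/3) = 22.64 mm.
Area ratio A_h/A_s = d_o²(1−k²)/d_s² = (1−k²)/(1−k⁴)^(2/3) = 0.7540.
Mass saving = 1 − 0.7540 = 24.6 %.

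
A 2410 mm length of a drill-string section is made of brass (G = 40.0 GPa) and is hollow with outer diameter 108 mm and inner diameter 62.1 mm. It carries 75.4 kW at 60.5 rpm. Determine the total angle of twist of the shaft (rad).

ω = 2π·60.5/60 = 6.336 rad/s, so T = P/ω = 75.4×10³ / 6.336 = 11900 N·m.
J = π(d_o⁴ − d_i⁴)/32 = π(0.108⁴ − 0.0621⁴)/32 = 1.190×10^-5 m⁴.
θ = T·L/(G·J) = 11900 × 2.41 / (40.0×10⁹ × 1.190×10^-5) = 0.06027 rad.

0.0603 rad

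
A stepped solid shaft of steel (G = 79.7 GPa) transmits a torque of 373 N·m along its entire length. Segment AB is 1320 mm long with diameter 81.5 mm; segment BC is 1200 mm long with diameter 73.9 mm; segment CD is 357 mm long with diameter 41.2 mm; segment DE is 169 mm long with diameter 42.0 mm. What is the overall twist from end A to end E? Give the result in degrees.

J_AB = π(0.0815)⁴/32 = 4.33×10^-6 m⁴; J_BC = π(0.0739)⁴/32 = 2.93×10^-6 m⁴; J_CD = π(0.0412)⁴/32 = 2.83×10^-7 m⁴; J_DE = π(0.0420)⁴/32 = 3.05×10^-7 m⁴.
θ = (T/G)·Σ L_i/J_i = (373.0/79.7×10⁹)·(1.32/4.33×10^-6 + 1.20/2.93×10^-6 + 0.357/2.83×10^-7 + 0.169/3.05×10^-7) = 0.01184 rad.

0.678°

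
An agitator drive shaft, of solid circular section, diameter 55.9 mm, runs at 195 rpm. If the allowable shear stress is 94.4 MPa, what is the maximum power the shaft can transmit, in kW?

66.1 kW

J = πd⁴/32 = π(0.0559)⁴/32 = 9.586×10^-7 m⁴.
T_max = τ_allow·J/r = 9.44×10^7 × 9.586×10^-7 / 0.0279 = 3238 N·m.
ω = 2π·195/60 = 20.42 rad/s, so P_max = T_max·ω = 6.612×10^4 W.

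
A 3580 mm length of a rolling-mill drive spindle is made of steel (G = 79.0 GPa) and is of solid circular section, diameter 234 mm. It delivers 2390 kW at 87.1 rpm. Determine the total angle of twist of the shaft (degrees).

2.31°

ω = 2π·87.1/60 = 9.121 rad/s, so T = P/ω = 2390×10³ / 9.121 = 262000 N·m.
J = πd⁴/32 = π(0.234)⁴/32 = 2.943×10^-4 m⁴.
θ = T·L/(G·J) = 262000 × 3.58 / (79.0×10⁹ × 2.943×10^-4) = 0.04034 rad.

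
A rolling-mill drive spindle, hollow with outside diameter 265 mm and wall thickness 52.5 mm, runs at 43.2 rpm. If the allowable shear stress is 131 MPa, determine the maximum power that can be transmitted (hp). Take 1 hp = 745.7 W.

2520 hp

J = π(d_o⁴ − d_i⁴)/32 = π(0.265⁴ − 0.160⁴)/32 = 4.198×10^-4 m⁴.
T_max = τ_allow·J/r = 1.31×10^8 × 4.198×10^-4 / 0.133 = 415100 N·m.
ω = 2π·43.2/60 = 4.524 rad/s, so P_max = T_max·ω = 1.878×10^6 W.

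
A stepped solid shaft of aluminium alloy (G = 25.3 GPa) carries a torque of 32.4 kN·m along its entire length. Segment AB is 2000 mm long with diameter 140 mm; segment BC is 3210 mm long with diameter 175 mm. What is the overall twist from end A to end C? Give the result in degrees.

J_AB = π(0.140)⁴/32 = 3.77×10^-5 m⁴; J_BC = π(0.175)⁴/32 = 9.21×10^-5 m⁴.
θ = (T/G)·Σ L_i/J_i = (32400/25.3×10⁹)·(2.00/3.77×10^-5 + 3.21/9.21×10^-5) = 0.1126 rad.

6.45°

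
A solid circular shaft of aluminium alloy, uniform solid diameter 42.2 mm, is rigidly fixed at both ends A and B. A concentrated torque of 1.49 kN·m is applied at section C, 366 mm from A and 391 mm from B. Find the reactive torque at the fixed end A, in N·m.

With uniform GJ and both ends fixed, compatibility θ_AC = θ_CB gives T_A·a = T_B·b, together with T_A + T_B = T₀.
T_A = T₀·b/(a+b) = 1490·391/757.0 = 769.6 N·m; T_B = 720.4 N·m.

770 N·m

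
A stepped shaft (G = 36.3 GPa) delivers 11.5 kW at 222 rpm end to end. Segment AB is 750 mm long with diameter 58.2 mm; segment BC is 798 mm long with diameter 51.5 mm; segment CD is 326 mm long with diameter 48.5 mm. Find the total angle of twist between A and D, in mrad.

ω = 2π·222/60 = 23.25 rad/s, so T = P/ω = 11.5×10³ / 23.25 = 494.7 N·m.
J_AB = π(0.0582)⁴/32 = 1.13×10^-6 m⁴; J_BC = π(0.0515)⁴/32 = 6.91×10^-7 m⁴; J_CD = π(0.0485)⁴/32 = 5.43×10^-7 m⁴.
θ = (T/G)·Σ L_i/J_i = (494.7/36.3×10⁹)·(0.750/1.13×10^-6 + 0.798/6.91×10^-7 + 0.326/5.43×10^-7) = 0.03300 rad.

33.0 mrad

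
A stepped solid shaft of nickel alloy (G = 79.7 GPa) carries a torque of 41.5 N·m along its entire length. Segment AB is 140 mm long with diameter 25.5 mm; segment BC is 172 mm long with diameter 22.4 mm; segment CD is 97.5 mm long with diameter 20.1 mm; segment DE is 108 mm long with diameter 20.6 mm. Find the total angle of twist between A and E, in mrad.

11.7 mrad

J_AB = π(0.0255)⁴/32 = 4.15×10^-8 m⁴; J_BC = π(0.0224)⁴/32 = 2.47×10^-8 m⁴; J_CD = π(0.0201)⁴/32 = 1.60×10^-8 m⁴; J_DE = π(0.0206)⁴/32 = 1.77×10^-8 m⁴.
θ = (T/G)·Σ L_i/J_i = (41.50/79.7×10⁹)·(0.140/4.15×10^-8 + 0.172/2.47×10^-8 + 0.0975/1.60×10^-8 + 0.108/1.77×10^-8) = 0.01173 rad.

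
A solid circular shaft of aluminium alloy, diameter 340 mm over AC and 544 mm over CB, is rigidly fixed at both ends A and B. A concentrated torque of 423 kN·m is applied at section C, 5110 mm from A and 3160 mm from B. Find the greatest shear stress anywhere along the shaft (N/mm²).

12.2 N/mm²

Compatibility: T_A·a/J_AC = T_B·b/J_CB with T_A + T_B = T₀.
J_AC = 1.31×10^-3 m⁴, J_CB = 8.60×10^-3 m⁴, so T_A = T₀·(J_AC/a)/((J_AC/a)+(J_CB/b)) = 36470 N·m, T_B = 386500 N·m.
τ in each portion: τ_AC = 4.73×10^6 Pa, τ_CB = 1.22×10^7 Pa; maximum is in CB.
τ_max = T_CB·r/J = 386500·0.272/8.60×10^-3 = 1.223×10^7 Pa.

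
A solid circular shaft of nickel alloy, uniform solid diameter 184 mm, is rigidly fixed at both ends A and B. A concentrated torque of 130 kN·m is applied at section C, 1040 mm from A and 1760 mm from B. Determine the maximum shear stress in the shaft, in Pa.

With uniform GJ and both ends fixed, compatibility θ_AC = θ_CB gives T_A·a = T_B·b, together with T_A + T_B = T₀.
T_A = T₀·b/(a+b) = 130000·1760/2800 = 81710 N·m; T_B = 48290 N·m.
τ in each portion: τ_AC = 6.68×10^7 Pa, τ_CB = 3.95×10^7 Pa; maximum is in AC.
τ_max = T_AC·r/J = 81710·0.0920/1.13×10^-4 = 6.681×10^7 Pa.

6.68e7 Pa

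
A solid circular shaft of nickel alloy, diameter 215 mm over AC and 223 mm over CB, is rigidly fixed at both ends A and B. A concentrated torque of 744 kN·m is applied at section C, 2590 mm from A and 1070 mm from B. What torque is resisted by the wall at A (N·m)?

Compatibility: T_A·a/J_AC = T_B·b/J_CB with T_A + T_B = T₀.
J_AC = 2.10×10^-4 m⁴, J_CB = 2.43×10^-4 m⁴, so T_A = T₀·(J_AC/a)/((J_AC/a)+(J_CB/b)) = 195700 N·m, T_B = 548300 N·m.

196000 N·m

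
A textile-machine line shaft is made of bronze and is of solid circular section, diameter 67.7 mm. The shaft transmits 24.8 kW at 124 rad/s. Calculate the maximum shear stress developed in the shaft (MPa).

ω = 124 rad/s, so T = P/ω = 24.8×10³ / 124.0 = 200.0 N·m.
J = πd⁴/32 = π(0.0677)⁴/32 = 2.062×10^-6 m⁴.
τ_max = T·r/J = 200.0 × 0.0338 / 2.062×10^-6 = 3.283×10^6 Pa.

3.28 MPa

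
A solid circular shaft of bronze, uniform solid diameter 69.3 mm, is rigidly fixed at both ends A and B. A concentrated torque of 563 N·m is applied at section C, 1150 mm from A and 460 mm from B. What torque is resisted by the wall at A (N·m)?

161 N·m

With uniform GJ and both ends fixed, compatibility θ_AC = θ_CB gives T_A·a = T_B·b, together with T_A + T_B = T₀.
T_A = T₀·b/(a+b) = 563.0·460/1610 = 160.9 N·m; T_B = 402.1 N·m.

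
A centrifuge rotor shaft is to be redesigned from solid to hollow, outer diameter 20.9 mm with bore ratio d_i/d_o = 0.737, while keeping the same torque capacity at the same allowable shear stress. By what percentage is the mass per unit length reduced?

Equal τ_max and T ⇒ the solid shaft needs d_s³ = d_o³(1−k⁴), so d_s = 20.9·(1−0.737⁴)^(1/3) = 18.60 mm.
Area ratio A_h/A_s = d_o²(1−k²)/d_s² = (1−k²)/(1−k⁴)^(2/3) = 0.5767.
Mass saving = 1 − 0.5767 = 42.3 %.

42.3 %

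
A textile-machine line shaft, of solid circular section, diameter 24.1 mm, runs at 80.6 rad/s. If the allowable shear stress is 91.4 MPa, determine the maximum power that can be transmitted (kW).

20.2 kW

J = πd⁴/32 = π(0.0241)⁴/32 = 3.312×10^-8 m⁴.
T_max = τ_allow·J/r = 9.14×10^7 × 3.312×10^-8 / 0.0120 = 251.2 N·m.
ω = 80.6 rad/s, so P_max = T_max·ω = 2.025×10^4 W.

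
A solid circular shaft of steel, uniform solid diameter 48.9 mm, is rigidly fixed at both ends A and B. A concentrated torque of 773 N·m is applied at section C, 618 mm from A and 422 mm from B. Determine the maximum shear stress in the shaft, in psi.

2900 psi

With uniform GJ and both ends fixed, compatibility θ_AC = θ_CB gives T_A·a = T_B·b, together with T_A + T_B = T₀.
T_A = T₀·b/(a+b) = 773.0·422/1040 = 313.7 N·m; T_B = 459.3 N·m.
τ in each portion: τ_AC = 1.37×10^7 Pa, τ_CB = 2.00×10^7 Pa; maximum is in CB.
τ_max = T_CB·r/J = 459.3·0.0244/5.61×10^-7 = 2.001×10^7 Pa.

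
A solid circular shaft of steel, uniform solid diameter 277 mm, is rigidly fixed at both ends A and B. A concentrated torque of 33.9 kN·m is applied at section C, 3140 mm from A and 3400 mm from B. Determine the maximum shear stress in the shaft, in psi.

613 psi

With uniform GJ and both ends fixed, compatibility θ_AC = θ_CB gives T_A·a = T_B·b, together with T_A + T_B = T₀.
T_A = T₀·b/(a+b) = 33900·3400/6540 = 17620 N·m; T_B = 16280 N·m.
τ in each portion: τ_AC = 4.22×10^6 Pa, τ_CB = 3.90×10^6 Pa; maximum is in AC.
τ_max = T_AC·r/J = 17620·0.139/5.78×10^-4 = 4.223×10^6 Pa.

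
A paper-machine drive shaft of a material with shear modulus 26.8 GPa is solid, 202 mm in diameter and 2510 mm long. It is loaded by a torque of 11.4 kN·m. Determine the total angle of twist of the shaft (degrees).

J = πd⁴/32 = π(0.202)⁴/32 = 1.635×10^-4 m⁴.
θ = T·L/(G·J) = 11400 × 2.51 / (26.8×10⁹ × 1.635×10^-4) = 6.532×10^-3 rad.

0.374°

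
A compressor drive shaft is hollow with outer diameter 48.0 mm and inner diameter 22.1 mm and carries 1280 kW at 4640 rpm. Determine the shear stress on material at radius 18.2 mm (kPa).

96300 kPa

ω = 2π·4640/60 = 485.9 rad/s, so T = P/ω = 1280×10³ / 485.9 = 2634 N·m.
J = π(d_o⁴ − d_i⁴)/32 = π(0.0480⁴ − 0.0221⁴)/32 = 4.977×10^-7 m⁴.
Shear stress varies linearly with radius: τ = T·r/J = 2634 × 0.0182 / 4.977×10^-7 = 9.632×10^7 Pa.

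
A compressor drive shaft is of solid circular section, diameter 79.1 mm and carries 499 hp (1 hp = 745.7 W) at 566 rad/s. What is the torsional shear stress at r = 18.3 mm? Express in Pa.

ω = 566 rad/s, so T = P/ω = 499×745.7 / 566.0 = 657.4 N·m.
J = πd⁴/32 = π(0.0791)⁴/32 = 3.843×10^-6 m⁴.
Shear stress varies linearly with radius: τ = T·r/J = 657.4 × 0.0183 / 3.843×10^-6 = 3.130×10^6 Pa.

3.13e6 Pa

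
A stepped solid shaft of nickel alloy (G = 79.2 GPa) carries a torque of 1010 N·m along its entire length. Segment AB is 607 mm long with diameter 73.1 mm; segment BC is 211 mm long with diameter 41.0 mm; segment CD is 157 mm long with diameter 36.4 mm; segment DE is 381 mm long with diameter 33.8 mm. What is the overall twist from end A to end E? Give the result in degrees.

3.55°

J_AB = π(0.0731)⁴/32 = 2.80×10^-6 m⁴; J_BC = π(0.0410)⁴/32 = 2.77×10^-7 m⁴; J_CD = π(0.0364)⁴/32 = 1.72×10^-7 m⁴; J_DE = π(0.0338)⁴/32 = 1.28×10^-7 m⁴.
θ = (T/G)·Σ L_i/J_i = (1010/79.2×10⁹)·(0.607/2.80×10^-6 + 0.211/2.77×10^-7 + 0.157/1.72×10^-7 + 0.381/1.28×10^-7) = 0.06200 rad.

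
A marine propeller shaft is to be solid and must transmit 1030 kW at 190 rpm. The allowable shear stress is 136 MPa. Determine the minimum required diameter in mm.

125 mm

ω = 2π·190/60 = 19.90 rad/s, so T = P/ω = 1030×10³ / 19.90 = 51770 N·m.
For a solid shaft τ_max = 16T/(πd³), so d = (16T/(π τ_allow))^(1/3) = (16·51770/(π·1.36×10^8))^(1/3) = 0.1247 m.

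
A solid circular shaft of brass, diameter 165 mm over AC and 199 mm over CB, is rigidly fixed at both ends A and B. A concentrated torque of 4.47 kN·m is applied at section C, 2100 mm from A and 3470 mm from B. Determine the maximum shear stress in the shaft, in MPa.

2.22 MPa

Compatibility: T_A·a/J_AC = T_B·b/J_CB with T_A + T_B = T₀.
J_AC = 7.28×10^-5 m⁴, J_CB = 1.54×10^-4 m⁴, so T_A = T₀·(J_AC/a)/((J_AC/a)+(J_CB/b)) = 1960 N·m, T_B = 2510 N·m.
τ in each portion: τ_AC = 2.22×10^6 Pa, τ_CB = 1.62×10^6 Pa; maximum is in AC.
τ_max = T_AC·r/J = 1960·0.0825/7.28×10^-5 = 2.222×10^6 Pa.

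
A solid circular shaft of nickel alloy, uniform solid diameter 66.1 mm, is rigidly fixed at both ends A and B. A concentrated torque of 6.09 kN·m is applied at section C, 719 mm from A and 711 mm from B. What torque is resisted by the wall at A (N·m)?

3030 N·m

With uniform GJ and both ends fixed, compatibility θ_AC = θ_CB gives T_A·a = T_B·b, together with T_A + T_B = T₀.
T_A = T₀·b/(a+b) = 6090·711/1430 = 3028 N·m; T_B = 3062 N·m.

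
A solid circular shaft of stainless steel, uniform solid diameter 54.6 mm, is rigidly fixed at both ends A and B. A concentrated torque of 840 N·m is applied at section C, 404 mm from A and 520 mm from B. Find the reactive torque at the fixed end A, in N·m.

473 N·m

With uniform GJ and both ends fixed, compatibility θ_AC = θ_CB gives T_A·a = T_B·b, together with T_A + T_B = T₀.
T_A = T₀·b/(a+b) = 840.0·520/924.0 = 472.7 N·m; T_B = 367.3 N·m.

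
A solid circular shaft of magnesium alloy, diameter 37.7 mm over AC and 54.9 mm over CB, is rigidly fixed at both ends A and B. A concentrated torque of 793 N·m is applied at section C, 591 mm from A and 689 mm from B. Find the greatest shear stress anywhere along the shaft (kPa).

Compatibility: T_A·a/J_AC = T_B·b/J_CB with T_A + T_B = T₀.
J_AC = 1.98×10^-7 m⁴, J_CB = 8.92×10^-7 m⁴, so T_A = T₀·(J_AC/a)/((J_AC/a)+(J_CB/b)) = 163.3 N·m, T_B = 629.7 N·m.
τ in each portion: τ_AC = 1.55×10^7 Pa, τ_CB = 1.94×10^7 Pa; maximum is in CB.
τ_max = T_CB·r/J = 629.7·0.0274/8.92×10^-7 = 1.938×10^7 Pa.

19400 kPa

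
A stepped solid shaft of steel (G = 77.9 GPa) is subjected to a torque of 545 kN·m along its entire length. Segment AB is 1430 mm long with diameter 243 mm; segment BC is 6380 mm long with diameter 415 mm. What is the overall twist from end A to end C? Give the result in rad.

J_AB = π(0.243)⁴/32 = 3.42×10^-4 m⁴; J_BC = π(0.415)⁴/32 = 2.91×10^-3 m⁴.
θ = (T/G)·Σ L_i/J_i = (545000/77.9×10⁹)·(1.43/3.42×10^-4 + 6.38/2.91×10^-3) = 0.04455 rad.

0.0446 rad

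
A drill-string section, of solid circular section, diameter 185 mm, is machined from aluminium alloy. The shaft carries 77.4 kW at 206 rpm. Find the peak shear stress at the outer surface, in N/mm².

ω = 2π·206/60 = 21.57 rad/s, so T = P/ω = 77.4×10³ / 21.57 = 3588 N·m.
J = πd⁴/32 = π(0.185)⁴/32 = 1.150×10^-4 m⁴.
τ_max = T·r/J = 3588 × 0.0925 / 1.150×10^-4 = 2.886×10^6 Pa.

2.89 N/mm²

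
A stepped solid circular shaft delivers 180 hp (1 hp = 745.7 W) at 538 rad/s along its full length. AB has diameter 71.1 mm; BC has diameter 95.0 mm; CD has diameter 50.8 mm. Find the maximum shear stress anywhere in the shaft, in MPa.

ω = 538 rad/s, so T = P/ω = 180×745.7 / 538.0 = 249.5 N·m.
Under the same torque, τ_max = 16T/(πd³) is largest where d is smallest — segment CD (d = 50.8 mm).
τ_max = 16·249.5/(π·(0.0508)³) = 9.692×10^6 Pa.

9.69 MPa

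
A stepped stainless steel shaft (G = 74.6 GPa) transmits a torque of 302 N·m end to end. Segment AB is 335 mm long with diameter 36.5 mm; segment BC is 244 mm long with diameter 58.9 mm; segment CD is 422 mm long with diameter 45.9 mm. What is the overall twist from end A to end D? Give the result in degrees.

J_AB = π(0.0365)⁴/32 = 1.74×10^-7 m⁴; J_BC = π(0.0589)⁴/32 = 1.18×10^-6 m⁴; J_CD = π(0.0459)⁴/32 = 4.36×10^-7 m⁴.
θ = (T/G)·Σ L_i/J_i = (302.0/74.6×10⁹)·(0.335/1.74×10^-7 + 0.244/1.18×10^-6 + 0.422/4.36×10^-7) = 0.01254 rad.

0.718°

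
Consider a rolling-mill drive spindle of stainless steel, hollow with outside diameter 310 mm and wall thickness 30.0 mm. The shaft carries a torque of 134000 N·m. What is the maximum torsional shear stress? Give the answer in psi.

J = π(d_o⁴ − d_i⁴)/32 = π(0.310⁴ − 0.250⁴)/32 = 5.232×10^-4 m⁴.
τ_max = T·r/J = 134000 × 0.155 / 5.232×10^-4 = 3.970×10^7 Pa.

5760 psi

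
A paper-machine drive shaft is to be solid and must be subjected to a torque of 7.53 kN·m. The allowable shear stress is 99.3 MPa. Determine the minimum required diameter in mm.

72.8 mm

For a solid shaft τ_max = 16T/(πd³), so d = (16T/(π τ_allow))^(1/3) = (16·7530/(π·9.93×10^7))^(1/3) = 0.07282 m.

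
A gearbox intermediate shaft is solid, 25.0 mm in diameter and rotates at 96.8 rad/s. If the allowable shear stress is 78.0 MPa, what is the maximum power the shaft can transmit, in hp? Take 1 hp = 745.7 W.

J = πd⁴/32 = π(0.0250)⁴/32 = 3.835×10^-8 m⁴.
T_max = τ_allow·J/r = 7.80×10^7 × 3.835×10^-8 / 0.0125 = 239.3 N·m.
ω = 96.8 rad/s, so P_max = T_max·ω = 2.316×10^4 W.

31.1 hp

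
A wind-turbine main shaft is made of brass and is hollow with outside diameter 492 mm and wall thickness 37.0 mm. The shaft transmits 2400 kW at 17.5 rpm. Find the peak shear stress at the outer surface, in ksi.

ω = 2π·17.5/60 = 1.833 rad/s, so T = P/ω = 2400×10³ / 1.833 = 1.310e6 N·m.
J = π(d_o⁴ − d_i⁴)/32 = π(0.492⁴ − 0.418⁴)/32 = 2.755×10^-3 m⁴.
τ_max = T·r/J = 1.310e6 × 0.246 / 2.755×10^-3 = 1.169×10^8 Pa.

17.0 ksi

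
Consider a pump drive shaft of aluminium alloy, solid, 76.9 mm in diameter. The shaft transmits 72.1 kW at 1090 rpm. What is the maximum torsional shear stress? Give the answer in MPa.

7.07 MPa

ω = 2π·1090/60 = 114.1 rad/s, so T = P/ω = 72.1×10³ / 114.1 = 631.7 N·m.
J = πd⁴/32 = π(0.0769)⁴/32 = 3.433×10^-6 m⁴.
τ_max = T·r/J = 631.7 × 0.0385 / 3.433×10^-6 = 7.074×10^6 Pa.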